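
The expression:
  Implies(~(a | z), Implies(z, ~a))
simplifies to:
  True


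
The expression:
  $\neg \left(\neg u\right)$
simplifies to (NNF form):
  $u$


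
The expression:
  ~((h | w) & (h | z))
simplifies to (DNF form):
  (~h & ~w) | (~h & ~z)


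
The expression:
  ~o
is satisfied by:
  {o: False}


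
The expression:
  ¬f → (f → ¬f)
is always true.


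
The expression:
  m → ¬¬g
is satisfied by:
  {g: True, m: False}
  {m: False, g: False}
  {m: True, g: True}


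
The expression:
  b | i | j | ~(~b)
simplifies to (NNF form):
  b | i | j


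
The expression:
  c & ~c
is never true.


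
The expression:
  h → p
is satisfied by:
  {p: True, h: False}
  {h: False, p: False}
  {h: True, p: True}


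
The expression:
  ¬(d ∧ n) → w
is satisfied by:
  {n: True, w: True, d: True}
  {n: True, w: True, d: False}
  {w: True, d: True, n: False}
  {w: True, d: False, n: False}
  {n: True, d: True, w: False}


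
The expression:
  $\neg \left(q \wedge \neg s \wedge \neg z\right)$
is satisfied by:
  {z: True, s: True, q: False}
  {z: True, s: False, q: False}
  {s: True, z: False, q: False}
  {z: False, s: False, q: False}
  {z: True, q: True, s: True}
  {z: True, q: True, s: False}
  {q: True, s: True, z: False}


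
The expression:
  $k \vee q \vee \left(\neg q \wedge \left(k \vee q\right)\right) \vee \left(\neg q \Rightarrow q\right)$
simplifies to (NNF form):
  $k \vee q$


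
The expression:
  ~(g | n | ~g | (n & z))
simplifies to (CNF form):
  False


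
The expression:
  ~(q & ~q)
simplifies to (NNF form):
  True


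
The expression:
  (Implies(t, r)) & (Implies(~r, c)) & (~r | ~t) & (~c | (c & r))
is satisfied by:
  {r: True, t: False}


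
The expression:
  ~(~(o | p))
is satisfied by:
  {o: True, p: True}
  {o: True, p: False}
  {p: True, o: False}


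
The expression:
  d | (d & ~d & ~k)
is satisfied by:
  {d: True}


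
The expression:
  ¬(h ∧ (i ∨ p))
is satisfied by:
  {p: False, h: False, i: False}
  {i: True, p: False, h: False}
  {p: True, i: False, h: False}
  {i: True, p: True, h: False}
  {h: True, i: False, p: False}


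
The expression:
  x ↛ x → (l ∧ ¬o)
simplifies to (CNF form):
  True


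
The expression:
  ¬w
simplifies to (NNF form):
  ¬w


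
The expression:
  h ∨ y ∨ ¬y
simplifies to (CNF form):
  True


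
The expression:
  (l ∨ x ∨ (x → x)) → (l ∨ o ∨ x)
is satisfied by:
  {x: True, o: True, l: True}
  {x: True, o: True, l: False}
  {x: True, l: True, o: False}
  {x: True, l: False, o: False}
  {o: True, l: True, x: False}
  {o: True, l: False, x: False}
  {l: True, o: False, x: False}


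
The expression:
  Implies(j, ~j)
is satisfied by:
  {j: False}


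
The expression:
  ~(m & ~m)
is always true.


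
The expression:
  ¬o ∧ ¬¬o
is never true.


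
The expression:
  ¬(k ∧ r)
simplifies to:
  ¬k ∨ ¬r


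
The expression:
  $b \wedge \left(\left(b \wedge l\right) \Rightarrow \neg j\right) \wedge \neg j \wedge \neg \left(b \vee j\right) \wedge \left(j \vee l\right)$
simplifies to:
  $\text{False}$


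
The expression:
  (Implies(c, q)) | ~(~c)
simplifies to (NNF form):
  True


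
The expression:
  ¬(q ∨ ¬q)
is never true.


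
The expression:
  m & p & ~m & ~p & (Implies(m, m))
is never true.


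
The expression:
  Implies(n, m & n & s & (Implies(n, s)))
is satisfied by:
  {s: True, m: True, n: False}
  {s: True, m: False, n: False}
  {m: True, s: False, n: False}
  {s: False, m: False, n: False}
  {n: True, s: True, m: True}


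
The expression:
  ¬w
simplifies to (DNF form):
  ¬w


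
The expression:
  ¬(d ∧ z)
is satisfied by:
  {z: False, d: False}
  {d: True, z: False}
  {z: True, d: False}


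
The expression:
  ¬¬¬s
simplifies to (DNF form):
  ¬s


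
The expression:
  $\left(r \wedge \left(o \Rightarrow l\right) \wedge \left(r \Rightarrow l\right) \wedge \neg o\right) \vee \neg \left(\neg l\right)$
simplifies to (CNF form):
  $l$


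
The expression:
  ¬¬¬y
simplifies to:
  ¬y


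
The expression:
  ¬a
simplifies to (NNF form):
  ¬a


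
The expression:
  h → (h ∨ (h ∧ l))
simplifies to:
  True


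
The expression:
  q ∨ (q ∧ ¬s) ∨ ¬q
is always true.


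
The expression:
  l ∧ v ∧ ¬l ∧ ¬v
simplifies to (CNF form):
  False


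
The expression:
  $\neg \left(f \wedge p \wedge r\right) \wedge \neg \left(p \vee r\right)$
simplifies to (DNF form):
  $\neg p \wedge \neg r$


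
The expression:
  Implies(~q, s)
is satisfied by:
  {q: True, s: True}
  {q: True, s: False}
  {s: True, q: False}


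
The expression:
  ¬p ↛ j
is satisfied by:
  {p: False, j: False}


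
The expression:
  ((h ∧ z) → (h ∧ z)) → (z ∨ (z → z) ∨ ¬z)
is always true.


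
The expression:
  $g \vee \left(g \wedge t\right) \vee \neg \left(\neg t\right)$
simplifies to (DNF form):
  $g \vee t$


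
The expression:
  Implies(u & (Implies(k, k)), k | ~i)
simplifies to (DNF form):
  k | ~i | ~u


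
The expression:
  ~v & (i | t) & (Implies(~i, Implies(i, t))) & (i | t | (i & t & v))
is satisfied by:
  {i: True, t: True, v: False}
  {i: True, v: False, t: False}
  {t: True, v: False, i: False}


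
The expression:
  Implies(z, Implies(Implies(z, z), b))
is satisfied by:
  {b: True, z: False}
  {z: False, b: False}
  {z: True, b: True}


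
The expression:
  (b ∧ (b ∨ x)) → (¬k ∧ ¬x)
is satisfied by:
  {x: False, b: False, k: False}
  {k: True, x: False, b: False}
  {x: True, k: False, b: False}
  {k: True, x: True, b: False}
  {b: True, k: False, x: False}


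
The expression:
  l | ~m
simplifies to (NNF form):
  l | ~m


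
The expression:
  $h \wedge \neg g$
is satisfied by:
  {h: True, g: False}


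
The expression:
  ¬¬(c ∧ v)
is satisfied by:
  {c: True, v: True}


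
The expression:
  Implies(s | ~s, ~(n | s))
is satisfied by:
  {n: False, s: False}


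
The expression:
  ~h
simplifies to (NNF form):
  ~h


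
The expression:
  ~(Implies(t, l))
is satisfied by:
  {t: True, l: False}


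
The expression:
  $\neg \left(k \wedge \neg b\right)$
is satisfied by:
  {b: True, k: False}
  {k: False, b: False}
  {k: True, b: True}


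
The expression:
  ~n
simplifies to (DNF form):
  ~n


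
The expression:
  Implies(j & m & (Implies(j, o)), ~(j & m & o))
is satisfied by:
  {m: False, o: False, j: False}
  {j: True, m: False, o: False}
  {o: True, m: False, j: False}
  {j: True, o: True, m: False}
  {m: True, j: False, o: False}
  {j: True, m: True, o: False}
  {o: True, m: True, j: False}


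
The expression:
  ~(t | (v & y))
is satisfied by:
  {v: False, t: False, y: False}
  {y: True, v: False, t: False}
  {v: True, y: False, t: False}


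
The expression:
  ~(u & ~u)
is always true.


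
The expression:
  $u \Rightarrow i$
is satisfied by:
  {i: True, u: False}
  {u: False, i: False}
  {u: True, i: True}


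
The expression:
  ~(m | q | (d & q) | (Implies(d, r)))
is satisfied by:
  {d: True, q: False, r: False, m: False}


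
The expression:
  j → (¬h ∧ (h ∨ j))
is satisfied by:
  {h: False, j: False}
  {j: True, h: False}
  {h: True, j: False}


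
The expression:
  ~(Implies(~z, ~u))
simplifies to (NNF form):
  u & ~z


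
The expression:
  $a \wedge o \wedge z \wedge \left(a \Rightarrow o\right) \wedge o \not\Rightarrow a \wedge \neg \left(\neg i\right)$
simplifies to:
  $\text{False}$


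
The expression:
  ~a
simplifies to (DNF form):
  ~a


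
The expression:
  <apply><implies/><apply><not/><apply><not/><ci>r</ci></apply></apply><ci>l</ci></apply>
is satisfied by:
  {l: True, r: False}
  {r: False, l: False}
  {r: True, l: True}


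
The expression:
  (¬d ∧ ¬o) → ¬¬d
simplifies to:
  d ∨ o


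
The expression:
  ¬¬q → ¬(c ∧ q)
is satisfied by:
  {c: False, q: False}
  {q: True, c: False}
  {c: True, q: False}


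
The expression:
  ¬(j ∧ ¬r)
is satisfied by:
  {r: True, j: False}
  {j: False, r: False}
  {j: True, r: True}


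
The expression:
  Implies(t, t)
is always true.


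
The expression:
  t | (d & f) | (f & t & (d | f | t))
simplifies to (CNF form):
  (d | t) & (f | t)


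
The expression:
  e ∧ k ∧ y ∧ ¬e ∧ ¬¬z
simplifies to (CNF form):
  False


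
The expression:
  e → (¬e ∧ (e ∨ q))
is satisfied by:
  {e: False}


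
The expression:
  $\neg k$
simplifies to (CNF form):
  $\neg k$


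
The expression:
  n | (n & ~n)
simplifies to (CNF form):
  n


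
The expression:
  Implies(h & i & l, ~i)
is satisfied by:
  {l: False, i: False, h: False}
  {h: True, l: False, i: False}
  {i: True, l: False, h: False}
  {h: True, i: True, l: False}
  {l: True, h: False, i: False}
  {h: True, l: True, i: False}
  {i: True, l: True, h: False}


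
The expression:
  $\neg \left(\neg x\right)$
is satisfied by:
  {x: True}


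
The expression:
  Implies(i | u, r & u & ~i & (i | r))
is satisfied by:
  {r: True, u: False, i: False}
  {u: False, i: False, r: False}
  {r: True, u: True, i: False}


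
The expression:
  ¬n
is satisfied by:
  {n: False}


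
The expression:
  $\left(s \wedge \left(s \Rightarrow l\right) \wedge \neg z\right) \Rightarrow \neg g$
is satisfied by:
  {z: True, l: False, g: False, s: False}
  {s: False, l: False, z: False, g: False}
  {s: True, z: True, l: False, g: False}
  {s: True, l: False, z: False, g: False}
  {g: True, z: True, s: False, l: False}
  {g: True, s: False, l: False, z: False}
  {g: True, s: True, z: True, l: False}
  {g: True, s: True, l: False, z: False}
  {z: True, l: True, g: False, s: False}
  {l: True, g: False, z: False, s: False}
  {s: True, l: True, z: True, g: False}
  {s: True, l: True, g: False, z: False}
  {z: True, l: True, g: True, s: False}
  {l: True, g: True, s: False, z: False}
  {s: True, l: True, g: True, z: True}


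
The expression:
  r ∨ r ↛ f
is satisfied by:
  {r: True}


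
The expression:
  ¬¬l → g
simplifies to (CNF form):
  g ∨ ¬l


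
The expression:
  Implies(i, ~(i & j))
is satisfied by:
  {i: False, j: False}
  {j: True, i: False}
  {i: True, j: False}


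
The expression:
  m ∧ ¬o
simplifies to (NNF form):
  m ∧ ¬o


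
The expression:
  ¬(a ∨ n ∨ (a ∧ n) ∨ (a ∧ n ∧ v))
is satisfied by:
  {n: False, a: False}


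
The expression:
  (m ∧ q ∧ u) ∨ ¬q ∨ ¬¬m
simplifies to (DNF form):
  m ∨ ¬q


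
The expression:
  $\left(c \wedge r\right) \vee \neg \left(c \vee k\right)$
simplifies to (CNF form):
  $\left(c \vee \neg c\right) \wedge \left(c \vee \neg k\right) \wedge \left(r \vee \neg c\right) \wedge \left(r \vee \neg k\right)$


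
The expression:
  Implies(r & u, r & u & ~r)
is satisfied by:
  {u: False, r: False}
  {r: True, u: False}
  {u: True, r: False}


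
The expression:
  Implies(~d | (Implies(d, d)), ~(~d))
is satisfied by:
  {d: True}


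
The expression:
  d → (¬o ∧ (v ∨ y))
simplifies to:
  (v ∧ ¬o) ∨ (y ∧ ¬o) ∨ ¬d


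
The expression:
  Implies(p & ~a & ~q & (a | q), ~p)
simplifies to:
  True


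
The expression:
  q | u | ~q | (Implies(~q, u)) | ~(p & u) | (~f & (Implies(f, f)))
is always true.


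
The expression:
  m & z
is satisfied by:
  {z: True, m: True}


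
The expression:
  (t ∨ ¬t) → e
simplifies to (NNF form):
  e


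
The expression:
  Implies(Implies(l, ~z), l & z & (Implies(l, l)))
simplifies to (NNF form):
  l & z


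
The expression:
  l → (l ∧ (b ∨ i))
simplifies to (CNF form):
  b ∨ i ∨ ¬l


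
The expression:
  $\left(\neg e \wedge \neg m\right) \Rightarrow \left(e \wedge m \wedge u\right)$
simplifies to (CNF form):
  $e \vee m$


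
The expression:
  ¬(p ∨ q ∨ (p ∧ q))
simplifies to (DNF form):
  ¬p ∧ ¬q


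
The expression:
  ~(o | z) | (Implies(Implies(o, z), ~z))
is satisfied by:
  {z: False}


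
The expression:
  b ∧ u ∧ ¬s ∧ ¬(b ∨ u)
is never true.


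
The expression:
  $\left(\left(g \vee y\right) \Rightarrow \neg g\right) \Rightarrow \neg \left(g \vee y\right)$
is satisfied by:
  {g: True, y: False}
  {y: False, g: False}
  {y: True, g: True}


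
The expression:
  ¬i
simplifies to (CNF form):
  ¬i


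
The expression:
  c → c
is always true.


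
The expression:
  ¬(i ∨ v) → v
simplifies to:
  i ∨ v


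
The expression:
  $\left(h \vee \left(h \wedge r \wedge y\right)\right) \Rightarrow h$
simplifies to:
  $\text{True}$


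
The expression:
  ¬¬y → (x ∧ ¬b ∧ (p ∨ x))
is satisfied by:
  {x: True, y: False, b: False}
  {x: False, y: False, b: False}
  {b: True, x: True, y: False}
  {b: True, x: False, y: False}
  {y: True, x: True, b: False}


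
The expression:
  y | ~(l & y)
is always true.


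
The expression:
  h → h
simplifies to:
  True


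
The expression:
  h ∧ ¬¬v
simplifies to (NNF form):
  h ∧ v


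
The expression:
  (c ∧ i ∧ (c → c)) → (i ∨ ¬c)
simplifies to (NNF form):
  True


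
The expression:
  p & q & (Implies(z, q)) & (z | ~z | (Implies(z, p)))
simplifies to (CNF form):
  p & q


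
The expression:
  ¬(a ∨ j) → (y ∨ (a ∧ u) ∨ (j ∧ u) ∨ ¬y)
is always true.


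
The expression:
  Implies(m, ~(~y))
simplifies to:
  y | ~m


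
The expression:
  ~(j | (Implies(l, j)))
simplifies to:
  l & ~j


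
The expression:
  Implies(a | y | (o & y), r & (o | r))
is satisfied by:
  {r: True, a: False, y: False}
  {r: True, y: True, a: False}
  {r: True, a: True, y: False}
  {r: True, y: True, a: True}
  {y: False, a: False, r: False}


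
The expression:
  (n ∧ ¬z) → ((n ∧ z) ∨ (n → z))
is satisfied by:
  {z: True, n: False}
  {n: False, z: False}
  {n: True, z: True}


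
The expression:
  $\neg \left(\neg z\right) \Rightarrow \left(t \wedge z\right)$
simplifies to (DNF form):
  $t \vee \neg z$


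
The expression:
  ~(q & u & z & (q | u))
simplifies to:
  ~q | ~u | ~z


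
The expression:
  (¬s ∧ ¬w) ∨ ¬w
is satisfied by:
  {w: False}


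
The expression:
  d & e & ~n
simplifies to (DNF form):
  d & e & ~n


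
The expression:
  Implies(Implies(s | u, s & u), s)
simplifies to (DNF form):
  s | u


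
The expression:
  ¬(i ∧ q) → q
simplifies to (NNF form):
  q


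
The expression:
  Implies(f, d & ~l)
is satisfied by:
  {d: True, l: False, f: False}
  {l: False, f: False, d: False}
  {d: True, l: True, f: False}
  {l: True, d: False, f: False}
  {f: True, d: True, l: False}


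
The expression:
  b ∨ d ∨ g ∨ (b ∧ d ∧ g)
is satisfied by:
  {b: True, d: True, g: True}
  {b: True, d: True, g: False}
  {b: True, g: True, d: False}
  {b: True, g: False, d: False}
  {d: True, g: True, b: False}
  {d: True, g: False, b: False}
  {g: True, d: False, b: False}


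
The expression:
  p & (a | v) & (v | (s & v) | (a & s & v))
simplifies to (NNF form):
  p & v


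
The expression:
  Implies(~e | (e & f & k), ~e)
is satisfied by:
  {k: False, e: False, f: False}
  {f: True, k: False, e: False}
  {e: True, k: False, f: False}
  {f: True, e: True, k: False}
  {k: True, f: False, e: False}
  {f: True, k: True, e: False}
  {e: True, k: True, f: False}


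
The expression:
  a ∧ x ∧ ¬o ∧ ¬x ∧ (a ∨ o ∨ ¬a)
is never true.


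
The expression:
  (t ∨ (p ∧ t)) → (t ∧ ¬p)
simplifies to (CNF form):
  ¬p ∨ ¬t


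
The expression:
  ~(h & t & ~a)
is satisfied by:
  {a: True, h: False, t: False}
  {h: False, t: False, a: False}
  {a: True, t: True, h: False}
  {t: True, h: False, a: False}
  {a: True, h: True, t: False}
  {h: True, a: False, t: False}
  {a: True, t: True, h: True}


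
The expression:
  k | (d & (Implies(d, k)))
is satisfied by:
  {k: True}


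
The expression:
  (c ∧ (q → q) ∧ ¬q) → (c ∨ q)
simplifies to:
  True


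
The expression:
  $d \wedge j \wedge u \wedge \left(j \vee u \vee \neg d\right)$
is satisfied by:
  {j: True, u: True, d: True}


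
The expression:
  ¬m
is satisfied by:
  {m: False}


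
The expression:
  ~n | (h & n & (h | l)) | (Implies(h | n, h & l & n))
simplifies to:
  h | ~n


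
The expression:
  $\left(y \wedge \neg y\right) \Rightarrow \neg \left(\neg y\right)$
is always true.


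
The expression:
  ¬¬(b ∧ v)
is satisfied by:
  {b: True, v: True}


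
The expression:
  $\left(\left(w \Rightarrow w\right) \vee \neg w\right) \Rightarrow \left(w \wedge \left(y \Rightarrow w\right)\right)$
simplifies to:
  $w$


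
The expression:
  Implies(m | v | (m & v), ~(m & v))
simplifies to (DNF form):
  ~m | ~v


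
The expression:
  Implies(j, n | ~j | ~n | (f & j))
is always true.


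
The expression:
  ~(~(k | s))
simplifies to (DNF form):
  k | s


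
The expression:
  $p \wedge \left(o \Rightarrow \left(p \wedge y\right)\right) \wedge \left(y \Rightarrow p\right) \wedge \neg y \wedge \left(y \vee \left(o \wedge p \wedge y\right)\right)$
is never true.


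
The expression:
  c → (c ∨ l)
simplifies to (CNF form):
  True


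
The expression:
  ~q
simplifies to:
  ~q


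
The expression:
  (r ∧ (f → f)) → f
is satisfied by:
  {f: True, r: False}
  {r: False, f: False}
  {r: True, f: True}


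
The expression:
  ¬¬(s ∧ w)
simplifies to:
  s ∧ w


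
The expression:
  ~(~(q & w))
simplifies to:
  q & w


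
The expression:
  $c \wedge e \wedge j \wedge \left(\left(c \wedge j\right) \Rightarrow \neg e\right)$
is never true.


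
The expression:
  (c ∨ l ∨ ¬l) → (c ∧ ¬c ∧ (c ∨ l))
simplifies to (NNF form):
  False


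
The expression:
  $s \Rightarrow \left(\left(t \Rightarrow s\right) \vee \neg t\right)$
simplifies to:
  $\text{True}$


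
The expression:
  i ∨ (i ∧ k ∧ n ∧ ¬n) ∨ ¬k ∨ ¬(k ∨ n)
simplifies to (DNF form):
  i ∨ ¬k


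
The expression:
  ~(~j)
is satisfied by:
  {j: True}


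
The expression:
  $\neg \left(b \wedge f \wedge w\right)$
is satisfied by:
  {w: False, b: False, f: False}
  {f: True, w: False, b: False}
  {b: True, w: False, f: False}
  {f: True, b: True, w: False}
  {w: True, f: False, b: False}
  {f: True, w: True, b: False}
  {b: True, w: True, f: False}


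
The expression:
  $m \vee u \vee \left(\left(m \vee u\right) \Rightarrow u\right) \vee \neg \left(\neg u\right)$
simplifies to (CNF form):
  $\text{True}$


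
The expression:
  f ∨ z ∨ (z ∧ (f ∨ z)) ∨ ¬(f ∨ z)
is always true.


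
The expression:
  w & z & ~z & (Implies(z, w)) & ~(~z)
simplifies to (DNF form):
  False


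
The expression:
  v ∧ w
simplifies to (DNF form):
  v ∧ w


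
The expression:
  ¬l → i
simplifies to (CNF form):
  i ∨ l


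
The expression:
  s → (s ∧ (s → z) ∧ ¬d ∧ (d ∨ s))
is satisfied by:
  {z: True, s: False, d: False}
  {z: False, s: False, d: False}
  {d: True, z: True, s: False}
  {d: True, z: False, s: False}
  {s: True, z: True, d: False}


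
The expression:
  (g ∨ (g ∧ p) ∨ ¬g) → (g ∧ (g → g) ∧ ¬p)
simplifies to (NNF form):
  g ∧ ¬p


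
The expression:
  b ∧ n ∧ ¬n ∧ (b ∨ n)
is never true.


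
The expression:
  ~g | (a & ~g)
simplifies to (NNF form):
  ~g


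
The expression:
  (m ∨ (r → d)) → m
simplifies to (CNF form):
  (m ∨ r) ∧ (m ∨ ¬d)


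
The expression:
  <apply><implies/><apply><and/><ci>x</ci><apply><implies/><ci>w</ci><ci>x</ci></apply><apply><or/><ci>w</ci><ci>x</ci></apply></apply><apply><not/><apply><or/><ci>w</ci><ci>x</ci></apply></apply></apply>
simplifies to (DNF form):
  <apply><not/><ci>x</ci></apply>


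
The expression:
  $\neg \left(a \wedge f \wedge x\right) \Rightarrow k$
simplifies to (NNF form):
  $k \vee \left(a \wedge f \wedge x\right)$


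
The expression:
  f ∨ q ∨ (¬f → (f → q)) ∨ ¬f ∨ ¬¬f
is always true.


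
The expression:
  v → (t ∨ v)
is always true.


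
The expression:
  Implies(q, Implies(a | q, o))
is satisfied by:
  {o: True, q: False}
  {q: False, o: False}
  {q: True, o: True}


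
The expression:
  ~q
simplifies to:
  ~q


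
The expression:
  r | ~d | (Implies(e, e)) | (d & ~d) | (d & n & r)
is always true.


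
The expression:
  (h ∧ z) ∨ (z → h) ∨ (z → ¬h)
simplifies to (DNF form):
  True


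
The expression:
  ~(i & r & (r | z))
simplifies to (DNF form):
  ~i | ~r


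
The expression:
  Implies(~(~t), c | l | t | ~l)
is always true.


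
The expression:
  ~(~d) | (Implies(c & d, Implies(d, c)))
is always true.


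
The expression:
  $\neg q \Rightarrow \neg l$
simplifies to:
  $q \vee \neg l$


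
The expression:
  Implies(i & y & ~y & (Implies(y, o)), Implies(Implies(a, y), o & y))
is always true.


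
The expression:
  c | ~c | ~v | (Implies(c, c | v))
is always true.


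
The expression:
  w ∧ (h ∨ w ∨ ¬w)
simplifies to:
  w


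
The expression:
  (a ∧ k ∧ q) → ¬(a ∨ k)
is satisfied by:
  {k: False, q: False, a: False}
  {a: True, k: False, q: False}
  {q: True, k: False, a: False}
  {a: True, q: True, k: False}
  {k: True, a: False, q: False}
  {a: True, k: True, q: False}
  {q: True, k: True, a: False}


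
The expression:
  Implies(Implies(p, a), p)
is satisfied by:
  {p: True}


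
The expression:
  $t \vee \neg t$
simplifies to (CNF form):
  $\text{True}$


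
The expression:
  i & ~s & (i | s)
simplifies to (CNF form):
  i & ~s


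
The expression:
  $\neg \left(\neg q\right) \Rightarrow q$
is always true.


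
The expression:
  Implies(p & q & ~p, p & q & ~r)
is always true.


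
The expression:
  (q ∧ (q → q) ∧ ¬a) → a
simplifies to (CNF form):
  a ∨ ¬q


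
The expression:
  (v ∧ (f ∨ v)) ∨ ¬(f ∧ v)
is always true.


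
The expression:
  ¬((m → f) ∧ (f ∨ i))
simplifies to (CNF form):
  ¬f ∧ (m ∨ ¬i)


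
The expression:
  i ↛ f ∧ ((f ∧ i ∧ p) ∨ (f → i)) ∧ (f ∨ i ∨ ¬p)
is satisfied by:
  {i: True, f: False}


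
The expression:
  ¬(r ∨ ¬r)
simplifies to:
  False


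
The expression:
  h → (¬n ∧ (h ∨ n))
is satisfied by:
  {h: False, n: False}
  {n: True, h: False}
  {h: True, n: False}


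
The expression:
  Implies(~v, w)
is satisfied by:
  {v: True, w: True}
  {v: True, w: False}
  {w: True, v: False}


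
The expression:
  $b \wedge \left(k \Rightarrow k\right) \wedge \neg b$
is never true.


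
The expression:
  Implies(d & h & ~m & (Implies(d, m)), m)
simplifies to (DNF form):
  True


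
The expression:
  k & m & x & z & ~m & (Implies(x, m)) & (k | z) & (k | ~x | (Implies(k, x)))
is never true.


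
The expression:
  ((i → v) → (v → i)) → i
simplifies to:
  i ∨ v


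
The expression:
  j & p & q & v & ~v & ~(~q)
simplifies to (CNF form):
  False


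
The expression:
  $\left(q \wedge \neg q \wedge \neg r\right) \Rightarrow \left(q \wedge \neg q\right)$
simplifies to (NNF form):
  $\text{True}$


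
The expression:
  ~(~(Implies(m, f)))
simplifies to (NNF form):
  f | ~m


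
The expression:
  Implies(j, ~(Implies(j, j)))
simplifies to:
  ~j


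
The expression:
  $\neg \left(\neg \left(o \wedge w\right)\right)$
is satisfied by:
  {w: True, o: True}


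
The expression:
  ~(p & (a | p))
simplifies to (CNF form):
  ~p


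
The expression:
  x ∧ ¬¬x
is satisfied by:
  {x: True}


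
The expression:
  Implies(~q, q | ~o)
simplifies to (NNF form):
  q | ~o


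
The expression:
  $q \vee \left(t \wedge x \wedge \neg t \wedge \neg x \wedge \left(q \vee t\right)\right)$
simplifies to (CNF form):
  $q$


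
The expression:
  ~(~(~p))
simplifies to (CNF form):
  ~p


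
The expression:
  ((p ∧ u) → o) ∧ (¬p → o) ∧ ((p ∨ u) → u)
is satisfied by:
  {o: True, u: True, p: False}
  {o: True, p: False, u: False}
  {o: True, u: True, p: True}


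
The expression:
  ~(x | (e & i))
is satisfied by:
  {x: False, e: False, i: False}
  {i: True, x: False, e: False}
  {e: True, x: False, i: False}


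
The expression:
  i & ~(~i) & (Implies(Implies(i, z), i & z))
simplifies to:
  i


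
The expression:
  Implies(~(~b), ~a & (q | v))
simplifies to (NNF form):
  ~b | (q & ~a) | (v & ~a)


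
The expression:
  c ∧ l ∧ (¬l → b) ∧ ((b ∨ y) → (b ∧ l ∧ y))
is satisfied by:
  {c: True, l: True, b: False, y: False}
  {y: True, b: True, c: True, l: True}


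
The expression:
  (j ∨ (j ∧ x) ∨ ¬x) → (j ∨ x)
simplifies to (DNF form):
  j ∨ x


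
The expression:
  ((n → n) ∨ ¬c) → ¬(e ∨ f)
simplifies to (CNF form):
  ¬e ∧ ¬f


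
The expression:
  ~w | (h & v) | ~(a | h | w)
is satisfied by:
  {h: True, v: True, w: False}
  {h: True, v: False, w: False}
  {v: True, h: False, w: False}
  {h: False, v: False, w: False}
  {h: True, w: True, v: True}


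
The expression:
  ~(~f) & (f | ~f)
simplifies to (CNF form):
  f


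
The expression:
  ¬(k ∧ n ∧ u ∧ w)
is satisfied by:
  {w: False, k: False, u: False, n: False}
  {n: True, w: False, k: False, u: False}
  {u: True, w: False, k: False, n: False}
  {n: True, u: True, w: False, k: False}
  {k: True, n: False, w: False, u: False}
  {n: True, k: True, w: False, u: False}
  {u: True, k: True, n: False, w: False}
  {n: True, u: True, k: True, w: False}
  {w: True, u: False, k: False, n: False}
  {n: True, w: True, u: False, k: False}
  {u: True, w: True, n: False, k: False}
  {n: True, u: True, w: True, k: False}
  {k: True, w: True, u: False, n: False}
  {n: True, k: True, w: True, u: False}
  {u: True, k: True, w: True, n: False}


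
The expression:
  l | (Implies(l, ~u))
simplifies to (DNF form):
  True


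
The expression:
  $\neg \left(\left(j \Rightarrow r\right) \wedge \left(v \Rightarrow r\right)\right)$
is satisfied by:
  {v: True, j: True, r: False}
  {v: True, r: False, j: False}
  {j: True, r: False, v: False}


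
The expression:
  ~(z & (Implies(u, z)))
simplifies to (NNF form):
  ~z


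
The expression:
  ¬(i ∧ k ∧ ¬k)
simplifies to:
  True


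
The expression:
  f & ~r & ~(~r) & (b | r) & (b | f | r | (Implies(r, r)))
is never true.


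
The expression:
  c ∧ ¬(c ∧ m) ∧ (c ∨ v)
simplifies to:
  c ∧ ¬m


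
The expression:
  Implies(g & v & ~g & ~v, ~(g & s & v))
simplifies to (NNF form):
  True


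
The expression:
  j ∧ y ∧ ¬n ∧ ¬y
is never true.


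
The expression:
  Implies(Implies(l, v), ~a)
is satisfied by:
  {l: True, a: False, v: False}
  {l: False, a: False, v: False}
  {v: True, l: True, a: False}
  {v: True, l: False, a: False}
  {a: True, l: True, v: False}


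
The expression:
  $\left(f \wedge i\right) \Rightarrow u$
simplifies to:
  $u \vee \neg f \vee \neg i$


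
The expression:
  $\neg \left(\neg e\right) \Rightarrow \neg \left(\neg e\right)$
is always true.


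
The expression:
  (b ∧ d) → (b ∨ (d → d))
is always true.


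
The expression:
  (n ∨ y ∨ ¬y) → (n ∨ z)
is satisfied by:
  {n: True, z: True}
  {n: True, z: False}
  {z: True, n: False}


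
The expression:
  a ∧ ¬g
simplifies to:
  a ∧ ¬g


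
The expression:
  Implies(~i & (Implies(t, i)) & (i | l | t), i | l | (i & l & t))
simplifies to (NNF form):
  True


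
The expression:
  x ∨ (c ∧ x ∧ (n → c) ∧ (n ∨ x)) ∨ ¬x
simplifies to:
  True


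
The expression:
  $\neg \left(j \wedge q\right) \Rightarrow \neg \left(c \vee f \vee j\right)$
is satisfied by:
  {j: True, q: True, c: False, f: False}
  {f: True, j: True, q: True, c: False}
  {j: True, q: True, c: True, f: False}
  {f: True, j: True, q: True, c: True}
  {q: True, f: False, c: False, j: False}
  {f: False, c: False, q: False, j: False}


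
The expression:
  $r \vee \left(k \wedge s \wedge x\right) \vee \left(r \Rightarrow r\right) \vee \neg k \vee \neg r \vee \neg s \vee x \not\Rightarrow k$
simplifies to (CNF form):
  $\text{True}$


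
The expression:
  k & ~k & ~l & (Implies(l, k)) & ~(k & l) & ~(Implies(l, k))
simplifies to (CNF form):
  False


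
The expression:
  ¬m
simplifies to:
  ¬m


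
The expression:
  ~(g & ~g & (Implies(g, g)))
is always true.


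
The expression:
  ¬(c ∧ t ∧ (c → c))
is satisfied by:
  {c: False, t: False}
  {t: True, c: False}
  {c: True, t: False}


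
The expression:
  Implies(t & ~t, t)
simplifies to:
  True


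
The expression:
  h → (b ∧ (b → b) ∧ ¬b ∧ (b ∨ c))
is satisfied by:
  {h: False}


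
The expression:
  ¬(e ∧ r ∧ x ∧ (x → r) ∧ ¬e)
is always true.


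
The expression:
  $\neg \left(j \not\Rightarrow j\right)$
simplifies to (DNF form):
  $\text{True}$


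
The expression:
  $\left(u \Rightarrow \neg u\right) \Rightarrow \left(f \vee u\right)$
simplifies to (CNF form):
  $f \vee u$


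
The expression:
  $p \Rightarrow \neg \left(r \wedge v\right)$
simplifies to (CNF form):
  $\neg p \vee \neg r \vee \neg v$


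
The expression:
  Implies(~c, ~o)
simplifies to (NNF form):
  c | ~o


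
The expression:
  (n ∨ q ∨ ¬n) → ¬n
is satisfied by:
  {n: False}


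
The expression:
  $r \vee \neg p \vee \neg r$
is always true.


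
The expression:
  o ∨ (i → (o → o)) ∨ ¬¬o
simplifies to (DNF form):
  True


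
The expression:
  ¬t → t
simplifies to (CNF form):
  t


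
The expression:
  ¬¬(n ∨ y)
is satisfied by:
  {n: True, y: True}
  {n: True, y: False}
  {y: True, n: False}


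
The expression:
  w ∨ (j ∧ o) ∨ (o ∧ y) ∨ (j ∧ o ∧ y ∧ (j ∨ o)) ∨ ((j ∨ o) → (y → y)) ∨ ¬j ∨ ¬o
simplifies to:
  True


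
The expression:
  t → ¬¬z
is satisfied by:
  {z: True, t: False}
  {t: False, z: False}
  {t: True, z: True}


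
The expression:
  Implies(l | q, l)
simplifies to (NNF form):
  l | ~q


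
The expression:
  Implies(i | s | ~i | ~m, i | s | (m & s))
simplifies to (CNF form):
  i | s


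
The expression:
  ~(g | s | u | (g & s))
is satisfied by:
  {g: False, u: False, s: False}


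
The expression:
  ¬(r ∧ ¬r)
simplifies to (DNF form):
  True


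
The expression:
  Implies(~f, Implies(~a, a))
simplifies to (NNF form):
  a | f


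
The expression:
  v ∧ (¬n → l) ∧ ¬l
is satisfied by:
  {n: True, v: True, l: False}


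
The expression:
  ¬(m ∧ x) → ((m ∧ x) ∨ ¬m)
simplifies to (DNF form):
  x ∨ ¬m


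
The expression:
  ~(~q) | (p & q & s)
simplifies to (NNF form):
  q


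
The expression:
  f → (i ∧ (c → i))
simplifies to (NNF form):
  i ∨ ¬f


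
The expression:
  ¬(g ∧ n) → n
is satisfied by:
  {n: True}


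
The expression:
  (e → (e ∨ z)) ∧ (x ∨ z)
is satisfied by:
  {x: True, z: True}
  {x: True, z: False}
  {z: True, x: False}


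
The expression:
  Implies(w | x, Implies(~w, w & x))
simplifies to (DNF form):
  w | ~x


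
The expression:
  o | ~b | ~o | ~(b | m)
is always true.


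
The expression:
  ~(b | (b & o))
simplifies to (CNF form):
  ~b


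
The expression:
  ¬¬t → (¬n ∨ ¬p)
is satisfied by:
  {p: False, t: False, n: False}
  {n: True, p: False, t: False}
  {t: True, p: False, n: False}
  {n: True, t: True, p: False}
  {p: True, n: False, t: False}
  {n: True, p: True, t: False}
  {t: True, p: True, n: False}


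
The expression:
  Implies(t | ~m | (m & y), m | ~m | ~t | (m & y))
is always true.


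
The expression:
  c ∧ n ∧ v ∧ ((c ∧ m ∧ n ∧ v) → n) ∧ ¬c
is never true.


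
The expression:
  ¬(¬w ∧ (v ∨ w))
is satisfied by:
  {w: True, v: False}
  {v: False, w: False}
  {v: True, w: True}


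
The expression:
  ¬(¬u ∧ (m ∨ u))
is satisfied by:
  {u: True, m: False}
  {m: False, u: False}
  {m: True, u: True}


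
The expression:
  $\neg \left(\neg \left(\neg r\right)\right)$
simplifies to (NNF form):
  $\neg r$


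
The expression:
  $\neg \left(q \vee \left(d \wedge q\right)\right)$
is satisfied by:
  {q: False}


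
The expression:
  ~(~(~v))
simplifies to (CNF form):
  ~v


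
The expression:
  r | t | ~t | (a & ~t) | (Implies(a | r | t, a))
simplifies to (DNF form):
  True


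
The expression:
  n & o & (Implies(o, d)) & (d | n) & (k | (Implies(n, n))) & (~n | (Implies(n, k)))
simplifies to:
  d & k & n & o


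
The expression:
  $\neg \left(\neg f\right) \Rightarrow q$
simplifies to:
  $q \vee \neg f$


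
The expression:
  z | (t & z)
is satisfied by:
  {z: True}


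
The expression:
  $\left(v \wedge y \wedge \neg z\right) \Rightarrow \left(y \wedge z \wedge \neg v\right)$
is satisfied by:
  {z: True, v: False, y: False}
  {v: False, y: False, z: False}
  {y: True, z: True, v: False}
  {y: True, v: False, z: False}
  {z: True, v: True, y: False}
  {v: True, z: False, y: False}
  {y: True, v: True, z: True}


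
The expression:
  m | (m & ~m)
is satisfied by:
  {m: True}


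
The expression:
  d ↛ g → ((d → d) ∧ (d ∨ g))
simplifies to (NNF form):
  True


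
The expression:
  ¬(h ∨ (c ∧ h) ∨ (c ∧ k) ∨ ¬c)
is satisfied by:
  {c: True, h: False, k: False}


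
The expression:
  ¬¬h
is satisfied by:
  {h: True}


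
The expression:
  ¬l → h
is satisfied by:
  {l: True, h: True}
  {l: True, h: False}
  {h: True, l: False}


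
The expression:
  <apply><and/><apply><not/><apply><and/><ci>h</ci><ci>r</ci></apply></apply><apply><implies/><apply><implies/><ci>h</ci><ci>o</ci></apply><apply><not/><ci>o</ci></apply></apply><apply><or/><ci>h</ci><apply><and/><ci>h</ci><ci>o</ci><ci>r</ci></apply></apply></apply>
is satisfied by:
  {h: True, o: False, r: False}


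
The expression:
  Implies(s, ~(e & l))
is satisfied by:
  {l: False, e: False, s: False}
  {s: True, l: False, e: False}
  {e: True, l: False, s: False}
  {s: True, e: True, l: False}
  {l: True, s: False, e: False}
  {s: True, l: True, e: False}
  {e: True, l: True, s: False}


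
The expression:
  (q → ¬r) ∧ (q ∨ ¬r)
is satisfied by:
  {r: False}


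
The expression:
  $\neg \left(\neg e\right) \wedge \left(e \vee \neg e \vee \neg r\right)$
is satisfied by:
  {e: True}


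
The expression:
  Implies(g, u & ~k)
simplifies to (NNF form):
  ~g | (u & ~k)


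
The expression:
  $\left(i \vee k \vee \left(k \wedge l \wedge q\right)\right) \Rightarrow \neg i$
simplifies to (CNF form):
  $\neg i$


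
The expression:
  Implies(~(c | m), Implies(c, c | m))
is always true.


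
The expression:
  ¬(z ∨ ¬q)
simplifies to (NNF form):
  q ∧ ¬z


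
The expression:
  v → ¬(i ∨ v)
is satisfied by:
  {v: False}


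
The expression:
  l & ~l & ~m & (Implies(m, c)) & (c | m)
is never true.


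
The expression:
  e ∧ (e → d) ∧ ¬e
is never true.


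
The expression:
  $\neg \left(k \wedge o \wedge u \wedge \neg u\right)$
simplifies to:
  $\text{True}$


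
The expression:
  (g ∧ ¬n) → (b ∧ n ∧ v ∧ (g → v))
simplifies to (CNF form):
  n ∨ ¬g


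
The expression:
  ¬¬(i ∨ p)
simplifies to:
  i ∨ p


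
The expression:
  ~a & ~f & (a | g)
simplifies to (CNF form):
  g & ~a & ~f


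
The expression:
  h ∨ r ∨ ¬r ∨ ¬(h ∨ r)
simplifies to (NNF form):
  True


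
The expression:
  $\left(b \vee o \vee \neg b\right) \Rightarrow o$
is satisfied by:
  {o: True}


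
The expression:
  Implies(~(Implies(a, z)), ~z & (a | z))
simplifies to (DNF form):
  True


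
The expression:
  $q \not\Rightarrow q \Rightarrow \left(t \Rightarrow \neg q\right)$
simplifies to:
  $\text{True}$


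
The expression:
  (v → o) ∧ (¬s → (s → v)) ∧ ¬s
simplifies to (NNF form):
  ¬s ∧ (o ∨ ¬v)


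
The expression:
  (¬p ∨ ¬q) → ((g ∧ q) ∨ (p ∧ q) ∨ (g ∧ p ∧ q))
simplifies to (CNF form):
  q ∧ (g ∨ p)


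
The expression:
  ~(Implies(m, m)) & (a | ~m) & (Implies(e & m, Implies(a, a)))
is never true.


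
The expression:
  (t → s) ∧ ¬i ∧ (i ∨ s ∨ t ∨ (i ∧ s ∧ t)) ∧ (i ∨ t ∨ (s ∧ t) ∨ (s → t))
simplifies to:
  s ∧ t ∧ ¬i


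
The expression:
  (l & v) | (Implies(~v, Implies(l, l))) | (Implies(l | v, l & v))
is always true.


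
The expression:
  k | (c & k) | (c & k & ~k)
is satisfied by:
  {k: True}


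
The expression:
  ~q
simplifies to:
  ~q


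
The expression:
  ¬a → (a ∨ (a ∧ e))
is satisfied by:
  {a: True}


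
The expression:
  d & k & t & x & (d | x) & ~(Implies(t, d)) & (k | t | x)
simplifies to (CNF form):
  False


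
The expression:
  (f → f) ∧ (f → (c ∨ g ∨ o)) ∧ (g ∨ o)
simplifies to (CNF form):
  g ∨ o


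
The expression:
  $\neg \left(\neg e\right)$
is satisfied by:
  {e: True}


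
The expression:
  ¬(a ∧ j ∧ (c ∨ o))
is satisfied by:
  {o: False, c: False, a: False, j: False}
  {c: True, j: False, o: False, a: False}
  {o: True, j: False, c: False, a: False}
  {c: True, o: True, j: False, a: False}
  {j: True, o: False, c: False, a: False}
  {j: True, c: True, o: False, a: False}
  {j: True, o: True, c: False, a: False}
  {j: True, c: True, o: True, a: False}
  {a: True, j: False, o: False, c: False}
  {a: True, c: True, j: False, o: False}
  {a: True, o: True, j: False, c: False}
  {a: True, c: True, o: True, j: False}
  {a: True, j: True, o: False, c: False}


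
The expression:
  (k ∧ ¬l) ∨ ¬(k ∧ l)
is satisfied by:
  {l: False, k: False}
  {k: True, l: False}
  {l: True, k: False}


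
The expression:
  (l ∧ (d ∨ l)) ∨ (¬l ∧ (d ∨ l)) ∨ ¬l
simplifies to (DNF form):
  True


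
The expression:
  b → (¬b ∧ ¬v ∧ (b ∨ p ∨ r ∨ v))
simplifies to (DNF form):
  ¬b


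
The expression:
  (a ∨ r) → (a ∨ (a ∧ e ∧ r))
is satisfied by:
  {a: True, r: False}
  {r: False, a: False}
  {r: True, a: True}


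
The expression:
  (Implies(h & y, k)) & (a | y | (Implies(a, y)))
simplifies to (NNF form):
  k | ~h | ~y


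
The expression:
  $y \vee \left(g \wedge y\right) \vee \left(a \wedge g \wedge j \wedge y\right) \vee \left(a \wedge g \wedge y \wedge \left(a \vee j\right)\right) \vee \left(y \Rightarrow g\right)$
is always true.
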